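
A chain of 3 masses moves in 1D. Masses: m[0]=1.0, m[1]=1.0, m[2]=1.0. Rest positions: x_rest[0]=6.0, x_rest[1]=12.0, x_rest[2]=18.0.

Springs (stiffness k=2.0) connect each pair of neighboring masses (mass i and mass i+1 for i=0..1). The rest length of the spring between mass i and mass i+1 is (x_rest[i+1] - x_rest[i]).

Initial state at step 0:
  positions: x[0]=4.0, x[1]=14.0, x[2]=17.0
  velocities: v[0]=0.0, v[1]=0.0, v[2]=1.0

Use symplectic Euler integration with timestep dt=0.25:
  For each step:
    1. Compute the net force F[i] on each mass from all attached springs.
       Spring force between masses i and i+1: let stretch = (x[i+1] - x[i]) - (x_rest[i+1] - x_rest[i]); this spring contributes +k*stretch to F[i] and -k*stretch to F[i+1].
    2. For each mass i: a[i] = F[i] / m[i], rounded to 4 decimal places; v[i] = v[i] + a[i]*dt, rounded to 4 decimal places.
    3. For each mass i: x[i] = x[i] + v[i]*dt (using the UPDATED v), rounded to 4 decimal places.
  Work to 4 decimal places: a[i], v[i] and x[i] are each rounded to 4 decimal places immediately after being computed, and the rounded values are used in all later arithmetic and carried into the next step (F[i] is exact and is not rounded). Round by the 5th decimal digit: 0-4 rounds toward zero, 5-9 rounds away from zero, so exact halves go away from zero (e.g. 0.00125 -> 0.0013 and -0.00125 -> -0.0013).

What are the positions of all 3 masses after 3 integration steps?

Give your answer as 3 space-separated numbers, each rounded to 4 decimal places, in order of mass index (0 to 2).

Step 0: x=[4.0000 14.0000 17.0000] v=[0.0000 0.0000 1.0000]
Step 1: x=[4.5000 13.1250 17.6250] v=[2.0000 -3.5000 2.5000]
Step 2: x=[5.3281 11.7344 18.4375] v=[3.3125 -5.5625 3.2500]
Step 3: x=[6.2070 10.3809 19.1621] v=[3.5157 -5.4141 2.8985]

Answer: 6.2070 10.3809 19.1621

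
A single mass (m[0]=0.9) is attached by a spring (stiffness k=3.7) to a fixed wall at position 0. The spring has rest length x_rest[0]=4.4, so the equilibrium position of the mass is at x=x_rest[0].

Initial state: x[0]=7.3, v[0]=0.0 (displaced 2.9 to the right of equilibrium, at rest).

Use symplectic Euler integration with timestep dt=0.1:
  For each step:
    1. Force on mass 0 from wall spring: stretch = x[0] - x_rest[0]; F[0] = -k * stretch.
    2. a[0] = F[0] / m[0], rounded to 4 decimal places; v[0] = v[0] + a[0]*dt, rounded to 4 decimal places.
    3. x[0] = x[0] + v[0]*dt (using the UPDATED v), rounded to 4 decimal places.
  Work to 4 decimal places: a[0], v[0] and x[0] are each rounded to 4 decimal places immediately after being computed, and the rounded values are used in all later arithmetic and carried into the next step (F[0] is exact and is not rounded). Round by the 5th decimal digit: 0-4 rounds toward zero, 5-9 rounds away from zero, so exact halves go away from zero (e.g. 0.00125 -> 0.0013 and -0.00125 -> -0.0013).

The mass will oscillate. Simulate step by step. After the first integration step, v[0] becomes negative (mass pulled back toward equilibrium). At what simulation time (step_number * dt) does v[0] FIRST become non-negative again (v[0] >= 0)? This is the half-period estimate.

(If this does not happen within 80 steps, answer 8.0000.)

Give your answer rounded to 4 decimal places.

Answer: 1.6000

Derivation:
Step 0: x=[7.3000] v=[0.0000]
Step 1: x=[7.1808] v=[-1.1922]
Step 2: x=[6.9473] v=[-2.3354]
Step 3: x=[6.6090] v=[-3.3826]
Step 4: x=[6.1799] v=[-4.2907]
Step 5: x=[5.6777] v=[-5.0224]
Step 6: x=[5.1229] v=[-5.5477]
Step 7: x=[4.5384] v=[-5.8449]
Step 8: x=[3.9482] v=[-5.9018]
Step 9: x=[3.3766] v=[-5.7161]
Step 10: x=[2.8471] v=[-5.2954]
Step 11: x=[2.3814] v=[-4.6570]
Step 12: x=[1.9987] v=[-3.8271]
Step 13: x=[1.7147] v=[-2.8399]
Step 14: x=[1.5411] v=[-1.7359]
Step 15: x=[1.4850] v=[-0.5606]
Step 16: x=[1.5488] v=[0.6378]
First v>=0 after going negative at step 16, time=1.6000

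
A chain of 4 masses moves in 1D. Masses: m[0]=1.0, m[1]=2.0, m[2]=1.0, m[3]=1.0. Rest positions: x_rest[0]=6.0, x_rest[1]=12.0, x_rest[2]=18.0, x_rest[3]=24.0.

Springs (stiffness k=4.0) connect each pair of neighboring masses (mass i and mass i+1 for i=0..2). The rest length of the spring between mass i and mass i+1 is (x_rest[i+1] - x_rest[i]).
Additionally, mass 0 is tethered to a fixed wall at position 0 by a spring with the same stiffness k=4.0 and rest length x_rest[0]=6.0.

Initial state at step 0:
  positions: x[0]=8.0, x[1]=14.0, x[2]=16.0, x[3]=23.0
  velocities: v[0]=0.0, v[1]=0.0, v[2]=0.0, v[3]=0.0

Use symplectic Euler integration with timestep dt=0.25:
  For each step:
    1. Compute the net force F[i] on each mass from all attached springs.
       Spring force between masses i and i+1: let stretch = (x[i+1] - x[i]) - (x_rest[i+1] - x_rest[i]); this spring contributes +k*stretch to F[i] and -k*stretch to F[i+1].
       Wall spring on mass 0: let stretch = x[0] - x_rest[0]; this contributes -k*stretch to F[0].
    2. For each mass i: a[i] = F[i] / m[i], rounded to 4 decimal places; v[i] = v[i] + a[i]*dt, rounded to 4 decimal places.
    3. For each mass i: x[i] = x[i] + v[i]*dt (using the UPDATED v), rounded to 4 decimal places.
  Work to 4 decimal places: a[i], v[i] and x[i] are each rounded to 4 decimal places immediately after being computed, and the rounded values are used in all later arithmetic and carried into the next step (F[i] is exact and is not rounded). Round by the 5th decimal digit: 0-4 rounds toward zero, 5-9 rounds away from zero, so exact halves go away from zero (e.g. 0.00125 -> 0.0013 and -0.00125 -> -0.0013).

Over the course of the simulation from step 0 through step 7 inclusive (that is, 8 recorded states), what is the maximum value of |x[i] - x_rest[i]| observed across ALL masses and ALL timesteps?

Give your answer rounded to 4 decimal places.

Answer: 3.4377

Derivation:
Step 0: x=[8.0000 14.0000 16.0000 23.0000] v=[0.0000 0.0000 0.0000 0.0000]
Step 1: x=[7.5000 13.5000 17.2500 22.7500] v=[-2.0000 -2.0000 5.0000 -1.0000]
Step 2: x=[6.6250 12.7188 18.9375 22.6250] v=[-3.5000 -3.1250 6.7500 -0.5000]
Step 3: x=[5.6172 11.9532 19.9922 23.0781] v=[-4.0312 -3.0626 4.2188 1.8125]
Step 4: x=[4.7891 11.4004 19.8086 24.2598] v=[-3.3124 -2.2111 -0.7343 4.7266]
Step 5: x=[4.4166 11.0722 18.6358 25.8287] v=[-1.4902 -1.3127 -4.6913 6.2754]
Step 6: x=[4.6038 10.8575 17.3703 27.0993] v=[0.7488 -0.8587 -5.0620 5.0825]
Step 7: x=[5.2035 10.6752 16.9089 27.4377] v=[2.3987 -0.7292 -1.8458 1.3535]
Max displacement = 3.4377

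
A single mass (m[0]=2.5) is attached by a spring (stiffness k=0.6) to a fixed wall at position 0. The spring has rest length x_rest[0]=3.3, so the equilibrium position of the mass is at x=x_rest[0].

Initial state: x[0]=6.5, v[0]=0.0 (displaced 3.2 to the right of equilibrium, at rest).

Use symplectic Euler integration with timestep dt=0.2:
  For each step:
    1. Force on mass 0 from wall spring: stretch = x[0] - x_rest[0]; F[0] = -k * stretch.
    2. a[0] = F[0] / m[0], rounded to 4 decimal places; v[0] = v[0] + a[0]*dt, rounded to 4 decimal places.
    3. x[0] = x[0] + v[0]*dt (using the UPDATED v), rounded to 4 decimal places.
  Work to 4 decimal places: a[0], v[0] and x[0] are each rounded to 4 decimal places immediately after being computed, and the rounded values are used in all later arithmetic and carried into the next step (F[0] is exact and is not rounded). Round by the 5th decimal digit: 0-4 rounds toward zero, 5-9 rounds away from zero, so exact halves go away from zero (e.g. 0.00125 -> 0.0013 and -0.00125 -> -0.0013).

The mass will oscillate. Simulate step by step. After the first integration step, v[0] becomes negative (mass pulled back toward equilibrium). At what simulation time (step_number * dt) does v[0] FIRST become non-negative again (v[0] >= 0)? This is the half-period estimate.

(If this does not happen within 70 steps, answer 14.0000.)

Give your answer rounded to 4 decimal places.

Step 0: x=[6.5000] v=[0.0000]
Step 1: x=[6.4693] v=[-0.1536]
Step 2: x=[6.4082] v=[-0.3057]
Step 3: x=[6.3172] v=[-0.4549]
Step 4: x=[6.1973] v=[-0.5997]
Step 5: x=[6.0495] v=[-0.7388]
Step 6: x=[5.8753] v=[-0.8708]
Step 7: x=[5.6764] v=[-0.9944]
Step 8: x=[5.4547] v=[-1.1085]
Step 9: x=[5.2123] v=[-1.2119]
Step 10: x=[4.9516] v=[-1.3037]
Step 11: x=[4.6750] v=[-1.3830]
Step 12: x=[4.3852] v=[-1.4490]
Step 13: x=[4.0850] v=[-1.5011]
Step 14: x=[3.7772] v=[-1.5388]
Step 15: x=[3.4649] v=[-1.5617]
Step 16: x=[3.1510] v=[-1.5696]
Step 17: x=[2.8385] v=[-1.5624]
Step 18: x=[2.5305] v=[-1.5402]
Step 19: x=[2.2298] v=[-1.5033]
Step 20: x=[1.9394] v=[-1.4519]
Step 21: x=[1.6621] v=[-1.3866]
Step 22: x=[1.4005] v=[-1.3080]
Step 23: x=[1.1571] v=[-1.2168]
Step 24: x=[0.9343] v=[-1.1139]
Step 25: x=[0.7342] v=[-1.0003]
Step 26: x=[0.5588] v=[-0.8771]
Step 27: x=[0.4097] v=[-0.7455]
Step 28: x=[0.2883] v=[-0.6068]
Step 29: x=[0.1959] v=[-0.4622]
Step 30: x=[0.1333] v=[-0.3132]
Step 31: x=[0.1011] v=[-0.1612]
Step 32: x=[0.0996] v=[-0.0077]
Step 33: x=[0.1288] v=[0.1459]
First v>=0 after going negative at step 33, time=6.6000

Answer: 6.6000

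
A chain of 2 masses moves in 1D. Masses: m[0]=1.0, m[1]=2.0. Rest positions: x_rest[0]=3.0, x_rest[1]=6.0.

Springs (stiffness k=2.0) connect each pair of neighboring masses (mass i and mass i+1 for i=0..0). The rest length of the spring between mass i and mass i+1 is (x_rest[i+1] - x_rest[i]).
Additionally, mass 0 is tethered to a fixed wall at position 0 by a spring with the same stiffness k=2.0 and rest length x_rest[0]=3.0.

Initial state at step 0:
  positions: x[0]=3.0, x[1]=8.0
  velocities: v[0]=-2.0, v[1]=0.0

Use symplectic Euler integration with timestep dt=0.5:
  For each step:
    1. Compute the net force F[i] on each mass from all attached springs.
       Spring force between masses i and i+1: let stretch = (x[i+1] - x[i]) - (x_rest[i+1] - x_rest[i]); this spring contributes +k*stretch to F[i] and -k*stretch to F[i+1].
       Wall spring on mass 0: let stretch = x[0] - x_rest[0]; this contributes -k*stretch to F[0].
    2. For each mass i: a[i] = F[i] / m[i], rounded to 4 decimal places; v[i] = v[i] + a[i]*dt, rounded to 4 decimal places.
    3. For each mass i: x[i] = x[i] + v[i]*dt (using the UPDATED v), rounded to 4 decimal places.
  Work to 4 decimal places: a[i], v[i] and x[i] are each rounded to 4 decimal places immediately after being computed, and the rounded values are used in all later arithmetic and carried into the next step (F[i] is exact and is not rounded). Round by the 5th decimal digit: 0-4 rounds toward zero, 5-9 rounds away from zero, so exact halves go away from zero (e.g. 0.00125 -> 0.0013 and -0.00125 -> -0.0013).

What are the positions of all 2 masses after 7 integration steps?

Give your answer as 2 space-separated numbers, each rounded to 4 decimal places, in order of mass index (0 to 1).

Answer: 1.5989 4.1506

Derivation:
Step 0: x=[3.0000 8.0000] v=[-2.0000 0.0000]
Step 1: x=[3.0000 7.5000] v=[0.0000 -1.0000]
Step 2: x=[3.7500 6.6250] v=[1.5000 -1.7500]
Step 3: x=[4.0625 5.7813] v=[0.6250 -1.6875]
Step 4: x=[3.2032 5.2579] v=[-1.7187 -1.0469]
Step 5: x=[1.7696 4.9708] v=[-2.8672 -0.5743]
Step 6: x=[1.0518 4.6334] v=[-1.4356 -0.6749]
Step 7: x=[1.5989 4.1506] v=[1.0942 -0.9657]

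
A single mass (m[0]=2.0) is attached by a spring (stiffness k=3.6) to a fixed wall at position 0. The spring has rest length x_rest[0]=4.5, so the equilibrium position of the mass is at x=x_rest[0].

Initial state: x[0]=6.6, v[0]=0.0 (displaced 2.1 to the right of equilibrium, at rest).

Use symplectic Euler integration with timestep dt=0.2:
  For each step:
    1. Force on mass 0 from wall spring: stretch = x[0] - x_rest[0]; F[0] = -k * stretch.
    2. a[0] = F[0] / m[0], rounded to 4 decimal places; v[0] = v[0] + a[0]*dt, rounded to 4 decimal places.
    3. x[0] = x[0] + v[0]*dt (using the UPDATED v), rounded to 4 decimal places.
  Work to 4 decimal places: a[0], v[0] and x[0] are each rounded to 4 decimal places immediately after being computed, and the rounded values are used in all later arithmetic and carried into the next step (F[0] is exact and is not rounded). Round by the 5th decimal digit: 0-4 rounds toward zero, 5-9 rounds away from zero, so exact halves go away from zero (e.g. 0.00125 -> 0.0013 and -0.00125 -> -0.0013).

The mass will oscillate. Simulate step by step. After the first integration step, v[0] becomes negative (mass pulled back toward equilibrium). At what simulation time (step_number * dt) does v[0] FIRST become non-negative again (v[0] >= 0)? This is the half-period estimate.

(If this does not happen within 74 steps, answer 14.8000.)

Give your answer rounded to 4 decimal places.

Step 0: x=[6.6000] v=[0.0000]
Step 1: x=[6.4488] v=[-0.7560]
Step 2: x=[6.1573] v=[-1.4576]
Step 3: x=[5.7465] v=[-2.0542]
Step 4: x=[5.2459] v=[-2.5029]
Step 5: x=[4.6916] v=[-2.7714]
Step 6: x=[4.1235] v=[-2.8404]
Step 7: x=[3.5825] v=[-2.7049]
Step 8: x=[3.1076] v=[-2.3746]
Step 9: x=[2.7329] v=[-1.8733]
Step 10: x=[2.4855] v=[-1.2371]
Step 11: x=[2.3831] v=[-0.5119]
Step 12: x=[2.4331] v=[0.2502]
First v>=0 after going negative at step 12, time=2.4000

Answer: 2.4000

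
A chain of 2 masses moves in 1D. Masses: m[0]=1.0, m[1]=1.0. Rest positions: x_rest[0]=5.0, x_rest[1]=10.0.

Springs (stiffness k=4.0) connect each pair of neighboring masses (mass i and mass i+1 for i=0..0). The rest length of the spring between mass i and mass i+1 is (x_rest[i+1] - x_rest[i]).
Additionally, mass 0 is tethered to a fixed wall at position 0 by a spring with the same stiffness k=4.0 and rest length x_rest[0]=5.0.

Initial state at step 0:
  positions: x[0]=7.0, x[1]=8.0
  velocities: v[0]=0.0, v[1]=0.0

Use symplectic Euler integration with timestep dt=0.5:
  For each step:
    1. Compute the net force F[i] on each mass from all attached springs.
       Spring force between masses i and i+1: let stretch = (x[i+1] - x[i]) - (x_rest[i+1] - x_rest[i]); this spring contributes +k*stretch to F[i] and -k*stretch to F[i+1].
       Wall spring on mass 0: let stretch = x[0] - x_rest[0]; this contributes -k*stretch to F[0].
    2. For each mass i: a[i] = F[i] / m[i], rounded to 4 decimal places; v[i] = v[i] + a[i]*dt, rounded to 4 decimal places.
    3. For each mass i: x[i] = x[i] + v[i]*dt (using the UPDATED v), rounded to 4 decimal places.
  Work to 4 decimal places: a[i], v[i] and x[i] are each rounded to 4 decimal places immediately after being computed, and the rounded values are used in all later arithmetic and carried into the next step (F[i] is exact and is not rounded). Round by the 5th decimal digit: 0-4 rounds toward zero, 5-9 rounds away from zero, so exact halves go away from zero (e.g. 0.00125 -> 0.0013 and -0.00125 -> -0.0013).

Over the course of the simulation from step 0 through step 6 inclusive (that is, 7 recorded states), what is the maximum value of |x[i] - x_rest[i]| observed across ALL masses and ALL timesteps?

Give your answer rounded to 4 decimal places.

Step 0: x=[7.0000 8.0000] v=[0.0000 0.0000]
Step 1: x=[1.0000 12.0000] v=[-12.0000 8.0000]
Step 2: x=[5.0000 10.0000] v=[8.0000 -4.0000]
Step 3: x=[9.0000 8.0000] v=[8.0000 -4.0000]
Step 4: x=[3.0000 12.0000] v=[-12.0000 8.0000]
Step 5: x=[3.0000 12.0000] v=[0.0000 0.0000]
Step 6: x=[9.0000 8.0000] v=[12.0000 -8.0000]
Max displacement = 4.0000

Answer: 4.0000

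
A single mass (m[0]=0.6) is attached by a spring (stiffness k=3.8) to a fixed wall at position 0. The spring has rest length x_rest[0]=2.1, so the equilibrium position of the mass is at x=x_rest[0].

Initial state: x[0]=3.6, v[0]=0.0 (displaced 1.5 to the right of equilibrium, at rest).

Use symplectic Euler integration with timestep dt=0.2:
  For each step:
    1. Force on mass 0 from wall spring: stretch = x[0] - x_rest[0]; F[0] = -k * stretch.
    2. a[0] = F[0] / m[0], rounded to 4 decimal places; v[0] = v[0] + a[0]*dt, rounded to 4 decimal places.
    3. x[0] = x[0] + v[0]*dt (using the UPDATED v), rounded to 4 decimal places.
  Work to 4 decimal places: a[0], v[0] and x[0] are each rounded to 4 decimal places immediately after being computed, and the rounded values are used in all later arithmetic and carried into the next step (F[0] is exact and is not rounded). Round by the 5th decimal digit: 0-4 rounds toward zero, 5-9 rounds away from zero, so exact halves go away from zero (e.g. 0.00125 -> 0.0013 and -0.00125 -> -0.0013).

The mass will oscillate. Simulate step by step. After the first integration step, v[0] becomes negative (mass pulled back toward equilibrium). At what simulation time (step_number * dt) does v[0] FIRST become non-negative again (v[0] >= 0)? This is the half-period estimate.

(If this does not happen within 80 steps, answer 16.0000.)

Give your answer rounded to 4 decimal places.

Answer: 1.4000

Derivation:
Step 0: x=[3.6000] v=[0.0000]
Step 1: x=[3.2200] v=[-1.9000]
Step 2: x=[2.5563] v=[-3.3187]
Step 3: x=[1.7770] v=[-3.8967]
Step 4: x=[1.0795] v=[-3.4876]
Step 5: x=[0.6405] v=[-2.1950]
Step 6: x=[0.5712] v=[-0.3463]
Step 7: x=[0.8892] v=[1.5902]
First v>=0 after going negative at step 7, time=1.4000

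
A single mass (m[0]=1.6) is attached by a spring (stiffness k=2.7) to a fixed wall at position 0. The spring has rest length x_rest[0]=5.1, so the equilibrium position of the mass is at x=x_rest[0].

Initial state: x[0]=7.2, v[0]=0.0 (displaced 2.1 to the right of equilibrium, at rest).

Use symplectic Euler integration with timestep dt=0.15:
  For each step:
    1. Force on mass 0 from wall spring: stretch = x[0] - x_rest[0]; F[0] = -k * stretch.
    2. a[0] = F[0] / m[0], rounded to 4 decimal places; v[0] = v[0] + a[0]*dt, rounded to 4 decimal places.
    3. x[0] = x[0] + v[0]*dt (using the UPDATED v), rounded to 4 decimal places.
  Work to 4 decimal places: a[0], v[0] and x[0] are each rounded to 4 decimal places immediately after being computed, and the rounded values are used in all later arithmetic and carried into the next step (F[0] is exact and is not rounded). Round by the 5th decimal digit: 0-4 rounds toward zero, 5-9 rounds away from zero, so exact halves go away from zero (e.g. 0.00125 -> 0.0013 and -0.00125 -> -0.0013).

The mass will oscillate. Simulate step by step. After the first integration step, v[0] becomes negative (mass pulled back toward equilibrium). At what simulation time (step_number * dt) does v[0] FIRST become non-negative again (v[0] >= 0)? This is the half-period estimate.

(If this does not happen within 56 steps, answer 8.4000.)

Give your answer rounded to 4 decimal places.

Step 0: x=[7.2000] v=[0.0000]
Step 1: x=[7.1203] v=[-0.5316]
Step 2: x=[6.9639] v=[-1.0430]
Step 3: x=[6.7367] v=[-1.5148]
Step 4: x=[6.4473] v=[-1.9291]
Step 5: x=[6.1068] v=[-2.2701]
Step 6: x=[5.7281] v=[-2.5250]
Step 7: x=[5.3255] v=[-2.6840]
Step 8: x=[4.9143] v=[-2.7411]
Step 9: x=[4.5102] v=[-2.6941]
Step 10: x=[4.1285] v=[-2.5448]
Step 11: x=[3.7837] v=[-2.2989]
Step 12: x=[3.4888] v=[-1.9657]
Step 13: x=[3.2551] v=[-1.5579]
Step 14: x=[3.0915] v=[-1.0909]
Step 15: x=[3.0041] v=[-0.5825]
Step 16: x=[2.9963] v=[-0.0520]
Step 17: x=[3.0684] v=[0.4805]
First v>=0 after going negative at step 17, time=2.5500

Answer: 2.5500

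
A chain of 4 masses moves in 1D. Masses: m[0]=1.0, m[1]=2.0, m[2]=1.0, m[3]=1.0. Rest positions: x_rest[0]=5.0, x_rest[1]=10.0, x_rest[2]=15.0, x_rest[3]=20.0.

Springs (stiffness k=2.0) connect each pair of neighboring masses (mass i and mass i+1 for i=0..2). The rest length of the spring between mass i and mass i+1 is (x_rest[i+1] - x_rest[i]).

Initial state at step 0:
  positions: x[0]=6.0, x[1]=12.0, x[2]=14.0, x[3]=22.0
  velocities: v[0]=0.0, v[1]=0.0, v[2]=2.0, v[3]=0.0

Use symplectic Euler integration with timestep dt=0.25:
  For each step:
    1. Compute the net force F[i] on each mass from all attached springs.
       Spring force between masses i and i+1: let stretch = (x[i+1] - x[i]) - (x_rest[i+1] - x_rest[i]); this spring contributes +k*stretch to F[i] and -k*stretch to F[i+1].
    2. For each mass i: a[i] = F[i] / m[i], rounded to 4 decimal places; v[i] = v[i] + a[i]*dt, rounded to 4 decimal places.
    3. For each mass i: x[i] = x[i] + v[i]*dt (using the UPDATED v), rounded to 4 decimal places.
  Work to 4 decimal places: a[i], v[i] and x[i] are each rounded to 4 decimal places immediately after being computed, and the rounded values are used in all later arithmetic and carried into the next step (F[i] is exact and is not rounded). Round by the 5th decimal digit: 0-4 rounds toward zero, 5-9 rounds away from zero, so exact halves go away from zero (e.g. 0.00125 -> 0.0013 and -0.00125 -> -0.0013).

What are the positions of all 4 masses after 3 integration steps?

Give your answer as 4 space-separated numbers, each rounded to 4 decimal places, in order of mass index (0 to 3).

Step 0: x=[6.0000 12.0000 14.0000 22.0000] v=[0.0000 0.0000 2.0000 0.0000]
Step 1: x=[6.1250 11.7500 15.2500 21.6250] v=[0.5000 -1.0000 5.0000 -1.5000]
Step 2: x=[6.3281 11.3672 16.8594 21.0781] v=[0.8125 -1.5313 6.4375 -2.1875]
Step 3: x=[6.5361 11.0127 18.3096 20.6289] v=[0.8321 -1.4180 5.8008 -1.7969]

Answer: 6.5361 11.0127 18.3096 20.6289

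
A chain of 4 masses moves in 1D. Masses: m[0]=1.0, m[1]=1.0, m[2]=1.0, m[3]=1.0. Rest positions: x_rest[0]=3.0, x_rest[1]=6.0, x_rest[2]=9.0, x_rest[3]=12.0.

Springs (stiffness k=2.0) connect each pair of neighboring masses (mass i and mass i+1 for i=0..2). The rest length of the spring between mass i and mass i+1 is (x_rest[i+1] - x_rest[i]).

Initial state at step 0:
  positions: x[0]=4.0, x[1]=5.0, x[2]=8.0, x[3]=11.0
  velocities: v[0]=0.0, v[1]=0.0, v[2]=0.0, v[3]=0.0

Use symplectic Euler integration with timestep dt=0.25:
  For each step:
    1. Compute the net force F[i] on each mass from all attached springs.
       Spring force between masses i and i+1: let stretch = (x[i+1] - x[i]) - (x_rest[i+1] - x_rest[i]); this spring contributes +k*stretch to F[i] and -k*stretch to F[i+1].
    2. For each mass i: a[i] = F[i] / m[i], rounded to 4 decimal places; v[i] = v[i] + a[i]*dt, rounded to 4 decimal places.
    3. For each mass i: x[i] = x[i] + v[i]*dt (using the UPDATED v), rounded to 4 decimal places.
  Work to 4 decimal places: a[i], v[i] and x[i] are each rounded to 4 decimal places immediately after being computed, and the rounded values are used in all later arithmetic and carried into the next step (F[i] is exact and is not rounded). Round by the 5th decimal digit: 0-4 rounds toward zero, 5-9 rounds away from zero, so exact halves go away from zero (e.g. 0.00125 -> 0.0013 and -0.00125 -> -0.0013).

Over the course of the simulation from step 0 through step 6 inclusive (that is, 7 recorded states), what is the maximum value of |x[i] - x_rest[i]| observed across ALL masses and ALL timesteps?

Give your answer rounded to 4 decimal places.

Answer: 1.2351

Derivation:
Step 0: x=[4.0000 5.0000 8.0000 11.0000] v=[0.0000 0.0000 0.0000 0.0000]
Step 1: x=[3.7500 5.2500 8.0000 11.0000] v=[-1.0000 1.0000 0.0000 0.0000]
Step 2: x=[3.3125 5.6563 8.0313 11.0000] v=[-1.7500 1.6250 0.1250 0.0000]
Step 3: x=[2.7930 6.0665 8.1368 11.0039] v=[-2.0781 1.6406 0.4219 0.0157]
Step 4: x=[2.3077 6.3263 8.3419 11.0245] v=[-1.9414 1.0390 0.8203 0.0822]
Step 5: x=[1.9497 6.3357 8.6304 11.0847] v=[-1.4321 0.0375 1.1538 0.2409]
Step 6: x=[1.7649 6.0837 8.9388 11.2132] v=[-0.7391 -1.0082 1.2336 0.5138]
Max displacement = 1.2351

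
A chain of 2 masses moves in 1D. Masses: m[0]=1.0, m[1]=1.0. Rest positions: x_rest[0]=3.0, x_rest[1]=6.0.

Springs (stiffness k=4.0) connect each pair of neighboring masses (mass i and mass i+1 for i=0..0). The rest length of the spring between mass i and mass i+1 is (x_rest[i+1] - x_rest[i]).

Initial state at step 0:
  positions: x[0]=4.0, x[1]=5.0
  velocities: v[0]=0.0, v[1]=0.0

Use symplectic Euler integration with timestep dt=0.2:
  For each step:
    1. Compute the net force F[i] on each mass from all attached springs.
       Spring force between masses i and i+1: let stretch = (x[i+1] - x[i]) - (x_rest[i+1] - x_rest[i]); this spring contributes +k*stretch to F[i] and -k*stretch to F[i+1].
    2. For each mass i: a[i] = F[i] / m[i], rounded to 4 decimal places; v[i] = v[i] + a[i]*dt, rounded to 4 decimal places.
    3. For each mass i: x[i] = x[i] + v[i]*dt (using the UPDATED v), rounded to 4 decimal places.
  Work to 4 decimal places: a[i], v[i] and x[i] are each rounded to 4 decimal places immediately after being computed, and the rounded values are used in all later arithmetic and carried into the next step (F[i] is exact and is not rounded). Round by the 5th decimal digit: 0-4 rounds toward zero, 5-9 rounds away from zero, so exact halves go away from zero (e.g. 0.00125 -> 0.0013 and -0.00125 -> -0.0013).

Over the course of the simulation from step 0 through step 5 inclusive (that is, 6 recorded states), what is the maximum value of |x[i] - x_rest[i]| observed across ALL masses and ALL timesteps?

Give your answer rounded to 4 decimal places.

Step 0: x=[4.0000 5.0000] v=[0.0000 0.0000]
Step 1: x=[3.6800 5.3200] v=[-1.6000 1.6000]
Step 2: x=[3.1424 5.8576] v=[-2.6880 2.6880]
Step 3: x=[2.5592 6.4408] v=[-2.9158 2.9158]
Step 4: x=[2.1171 6.8829] v=[-2.2105 2.2105]
Step 5: x=[1.9575 7.0425] v=[-0.7979 0.7979]
Max displacement = 1.0425

Answer: 1.0425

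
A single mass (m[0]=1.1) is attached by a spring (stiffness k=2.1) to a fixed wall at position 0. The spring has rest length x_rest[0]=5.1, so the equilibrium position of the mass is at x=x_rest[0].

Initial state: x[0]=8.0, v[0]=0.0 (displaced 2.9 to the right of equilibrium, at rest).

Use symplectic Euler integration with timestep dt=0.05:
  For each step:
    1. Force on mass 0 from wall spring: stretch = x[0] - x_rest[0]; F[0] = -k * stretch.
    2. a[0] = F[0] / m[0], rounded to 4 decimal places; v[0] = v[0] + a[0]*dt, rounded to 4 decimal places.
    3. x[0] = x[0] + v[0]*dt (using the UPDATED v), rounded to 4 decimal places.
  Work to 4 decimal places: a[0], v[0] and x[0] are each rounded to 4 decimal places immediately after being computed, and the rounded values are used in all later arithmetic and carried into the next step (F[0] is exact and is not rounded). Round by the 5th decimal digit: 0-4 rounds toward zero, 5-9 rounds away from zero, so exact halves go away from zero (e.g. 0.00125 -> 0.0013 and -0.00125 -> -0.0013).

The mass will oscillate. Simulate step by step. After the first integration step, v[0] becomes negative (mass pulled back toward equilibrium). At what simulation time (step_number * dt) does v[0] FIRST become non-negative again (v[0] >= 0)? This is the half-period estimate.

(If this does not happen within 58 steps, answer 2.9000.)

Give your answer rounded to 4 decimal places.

Answer: 2.3000

Derivation:
Step 0: x=[8.0000] v=[0.0000]
Step 1: x=[7.9862] v=[-0.2768]
Step 2: x=[7.9586] v=[-0.5523]
Step 3: x=[7.9173] v=[-0.8252]
Step 4: x=[7.8626] v=[-1.0941]
Step 5: x=[7.7947] v=[-1.3578]
Step 6: x=[7.7140] v=[-1.6150]
Step 7: x=[7.6208] v=[-1.8645]
Step 8: x=[7.5155] v=[-2.1051]
Step 9: x=[7.3987] v=[-2.3357]
Step 10: x=[7.2709] v=[-2.5551]
Step 11: x=[7.1328] v=[-2.7623]
Step 12: x=[6.9850] v=[-2.9563]
Step 13: x=[6.8282] v=[-3.1362]
Step 14: x=[6.6631] v=[-3.3012]
Step 15: x=[6.4906] v=[-3.4504]
Step 16: x=[6.3114] v=[-3.5831]
Step 17: x=[6.1265] v=[-3.6987]
Step 18: x=[5.9367] v=[-3.7967]
Step 19: x=[5.7429] v=[-3.8766]
Step 20: x=[5.5460] v=[-3.9380]
Step 21: x=[5.3470] v=[-3.9806]
Step 22: x=[5.1468] v=[-4.0042]
Step 23: x=[4.9464] v=[-4.0087]
Step 24: x=[4.7467] v=[-3.9940]
Step 25: x=[4.5487] v=[-3.9603]
Step 26: x=[4.3533] v=[-3.9077]
Step 27: x=[4.1615] v=[-3.8364]
Step 28: x=[3.9742] v=[-3.7468]
Step 29: x=[3.7922] v=[-3.6393]
Step 30: x=[3.6165] v=[-3.5145]
Step 31: x=[3.4479] v=[-3.3729]
Step 32: x=[3.2871] v=[-3.2152]
Step 33: x=[3.1350] v=[-3.0422]
Step 34: x=[2.9923] v=[-2.8546]
Step 35: x=[2.8596] v=[-2.6534]
Step 36: x=[2.7376] v=[-2.4395]
Step 37: x=[2.6269] v=[-2.2140]
Step 38: x=[2.5280] v=[-1.9779]
Step 39: x=[2.4414] v=[-1.7324]
Step 40: x=[2.3675] v=[-1.4786]
Step 41: x=[2.3066] v=[-1.2178]
Step 42: x=[2.2590] v=[-0.9512]
Step 43: x=[2.2250] v=[-0.6800]
Step 44: x=[2.2047] v=[-0.4056]
Step 45: x=[2.1982] v=[-0.1292]
Step 46: x=[2.2056] v=[0.1478]
First v>=0 after going negative at step 46, time=2.3000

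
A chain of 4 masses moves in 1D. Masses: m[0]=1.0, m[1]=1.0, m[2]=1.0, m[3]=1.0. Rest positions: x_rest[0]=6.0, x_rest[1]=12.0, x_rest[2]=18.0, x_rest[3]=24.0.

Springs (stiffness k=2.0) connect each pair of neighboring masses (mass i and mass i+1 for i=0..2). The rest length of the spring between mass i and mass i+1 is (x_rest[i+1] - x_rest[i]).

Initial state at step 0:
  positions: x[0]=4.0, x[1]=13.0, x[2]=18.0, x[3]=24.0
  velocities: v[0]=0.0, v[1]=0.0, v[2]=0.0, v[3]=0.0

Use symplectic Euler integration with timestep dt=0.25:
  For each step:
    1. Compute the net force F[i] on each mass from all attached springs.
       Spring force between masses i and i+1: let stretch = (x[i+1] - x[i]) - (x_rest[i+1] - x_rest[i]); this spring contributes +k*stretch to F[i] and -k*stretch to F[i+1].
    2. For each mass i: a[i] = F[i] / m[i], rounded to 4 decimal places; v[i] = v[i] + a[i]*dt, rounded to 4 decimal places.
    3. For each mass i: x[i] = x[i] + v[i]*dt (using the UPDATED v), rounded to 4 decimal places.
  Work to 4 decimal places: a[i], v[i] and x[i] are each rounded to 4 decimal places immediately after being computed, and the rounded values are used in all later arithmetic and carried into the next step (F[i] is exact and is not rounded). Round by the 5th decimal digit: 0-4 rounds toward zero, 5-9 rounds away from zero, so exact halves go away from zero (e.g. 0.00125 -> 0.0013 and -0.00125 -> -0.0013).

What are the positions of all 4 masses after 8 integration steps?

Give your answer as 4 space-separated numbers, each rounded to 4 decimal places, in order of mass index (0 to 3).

Step 0: x=[4.0000 13.0000 18.0000 24.0000] v=[0.0000 0.0000 0.0000 0.0000]
Step 1: x=[4.3750 12.5000 18.1250 24.0000] v=[1.5000 -2.0000 0.5000 0.0000]
Step 2: x=[5.0156 11.6875 18.2813 24.0156] v=[2.5625 -3.2500 0.6250 0.0625]
Step 3: x=[5.7402 10.8652 18.3301 24.0645] v=[2.8985 -3.2891 0.1953 0.1954]
Step 4: x=[6.3555 10.3354 18.1626 24.1466] v=[2.4610 -2.1192 -0.6700 0.3282]
Step 5: x=[6.7183 10.2865 17.7647 24.2307] v=[1.4510 -0.1956 -1.5916 0.3362]
Step 6: x=[6.7771 10.7264 17.2403 24.2565] v=[0.2351 1.7594 -2.0977 0.1032]
Step 7: x=[6.5795 11.4868 16.7787 24.1553] v=[-0.7903 3.0417 -1.8466 -0.4049]
Step 8: x=[6.2453 12.2953 16.5776 23.8820] v=[-1.3367 3.2340 -0.8043 -1.0932]

Answer: 6.2453 12.2953 16.5776 23.8820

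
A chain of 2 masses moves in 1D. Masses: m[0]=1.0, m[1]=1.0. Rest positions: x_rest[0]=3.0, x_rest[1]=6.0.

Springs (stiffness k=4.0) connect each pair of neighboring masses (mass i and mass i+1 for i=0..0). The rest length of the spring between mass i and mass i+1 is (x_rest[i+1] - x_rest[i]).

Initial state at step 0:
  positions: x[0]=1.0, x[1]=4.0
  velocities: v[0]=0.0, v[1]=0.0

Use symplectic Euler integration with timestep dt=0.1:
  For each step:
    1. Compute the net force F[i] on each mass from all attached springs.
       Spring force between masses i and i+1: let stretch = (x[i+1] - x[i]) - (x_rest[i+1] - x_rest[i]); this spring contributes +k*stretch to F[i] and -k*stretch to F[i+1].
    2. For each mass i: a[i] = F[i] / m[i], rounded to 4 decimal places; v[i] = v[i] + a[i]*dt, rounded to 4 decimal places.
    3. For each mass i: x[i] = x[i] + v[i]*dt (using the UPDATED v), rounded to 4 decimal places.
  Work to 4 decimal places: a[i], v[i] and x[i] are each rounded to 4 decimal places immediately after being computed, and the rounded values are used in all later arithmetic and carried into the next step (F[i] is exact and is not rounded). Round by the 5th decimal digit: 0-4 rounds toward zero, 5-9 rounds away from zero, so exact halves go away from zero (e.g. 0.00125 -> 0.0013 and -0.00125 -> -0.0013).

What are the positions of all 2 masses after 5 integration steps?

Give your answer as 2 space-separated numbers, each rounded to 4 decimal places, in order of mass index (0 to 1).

Answer: 1.0000 4.0000

Derivation:
Step 0: x=[1.0000 4.0000] v=[0.0000 0.0000]
Step 1: x=[1.0000 4.0000] v=[0.0000 0.0000]
Step 2: x=[1.0000 4.0000] v=[0.0000 0.0000]
Step 3: x=[1.0000 4.0000] v=[0.0000 0.0000]
Step 4: x=[1.0000 4.0000] v=[0.0000 0.0000]
Step 5: x=[1.0000 4.0000] v=[0.0000 0.0000]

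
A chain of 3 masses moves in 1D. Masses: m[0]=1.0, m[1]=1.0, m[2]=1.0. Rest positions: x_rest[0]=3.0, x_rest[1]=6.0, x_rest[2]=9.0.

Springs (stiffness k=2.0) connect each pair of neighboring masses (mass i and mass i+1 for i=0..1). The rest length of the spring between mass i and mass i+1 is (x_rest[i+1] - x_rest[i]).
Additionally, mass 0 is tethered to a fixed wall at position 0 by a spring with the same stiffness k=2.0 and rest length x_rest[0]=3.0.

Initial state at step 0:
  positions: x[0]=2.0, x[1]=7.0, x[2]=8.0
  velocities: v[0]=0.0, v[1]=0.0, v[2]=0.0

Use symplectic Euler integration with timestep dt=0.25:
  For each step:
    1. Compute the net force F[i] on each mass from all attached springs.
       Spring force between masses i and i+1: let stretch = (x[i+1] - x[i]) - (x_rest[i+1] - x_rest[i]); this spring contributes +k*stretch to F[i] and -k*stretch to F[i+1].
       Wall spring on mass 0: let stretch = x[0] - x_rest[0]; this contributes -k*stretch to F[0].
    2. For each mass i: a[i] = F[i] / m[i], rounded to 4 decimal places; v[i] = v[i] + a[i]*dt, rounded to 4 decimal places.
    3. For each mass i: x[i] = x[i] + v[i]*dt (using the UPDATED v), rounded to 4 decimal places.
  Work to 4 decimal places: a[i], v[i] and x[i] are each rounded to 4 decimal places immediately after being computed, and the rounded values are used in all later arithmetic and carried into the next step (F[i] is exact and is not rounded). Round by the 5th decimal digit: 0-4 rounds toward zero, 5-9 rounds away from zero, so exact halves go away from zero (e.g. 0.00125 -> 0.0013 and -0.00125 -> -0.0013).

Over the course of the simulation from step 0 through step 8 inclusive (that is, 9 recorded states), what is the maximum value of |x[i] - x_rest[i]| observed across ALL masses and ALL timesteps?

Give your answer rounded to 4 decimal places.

Answer: 1.4941

Derivation:
Step 0: x=[2.0000 7.0000 8.0000] v=[0.0000 0.0000 0.0000]
Step 1: x=[2.3750 6.5000 8.2500] v=[1.5000 -2.0000 1.0000]
Step 2: x=[2.9688 5.7031 8.6563] v=[2.3750 -3.1875 1.6250]
Step 3: x=[3.5333 4.9336 9.0684] v=[2.2578 -3.0781 1.6484]
Step 4: x=[3.8311 4.5059 9.3387] v=[1.1913 -1.7109 1.0810]
Step 5: x=[3.7344 4.5979 9.3799] v=[-0.3869 0.3681 0.1646]
Step 6: x=[3.2788 5.1798 9.1983] v=[-1.8224 2.3274 -0.7264]
Step 7: x=[2.6510 6.0264 8.8894] v=[-2.5113 3.3862 -1.2357]
Step 8: x=[2.1137 6.8089 8.5976] v=[-2.1491 3.1300 -1.1672]
Max displacement = 1.4941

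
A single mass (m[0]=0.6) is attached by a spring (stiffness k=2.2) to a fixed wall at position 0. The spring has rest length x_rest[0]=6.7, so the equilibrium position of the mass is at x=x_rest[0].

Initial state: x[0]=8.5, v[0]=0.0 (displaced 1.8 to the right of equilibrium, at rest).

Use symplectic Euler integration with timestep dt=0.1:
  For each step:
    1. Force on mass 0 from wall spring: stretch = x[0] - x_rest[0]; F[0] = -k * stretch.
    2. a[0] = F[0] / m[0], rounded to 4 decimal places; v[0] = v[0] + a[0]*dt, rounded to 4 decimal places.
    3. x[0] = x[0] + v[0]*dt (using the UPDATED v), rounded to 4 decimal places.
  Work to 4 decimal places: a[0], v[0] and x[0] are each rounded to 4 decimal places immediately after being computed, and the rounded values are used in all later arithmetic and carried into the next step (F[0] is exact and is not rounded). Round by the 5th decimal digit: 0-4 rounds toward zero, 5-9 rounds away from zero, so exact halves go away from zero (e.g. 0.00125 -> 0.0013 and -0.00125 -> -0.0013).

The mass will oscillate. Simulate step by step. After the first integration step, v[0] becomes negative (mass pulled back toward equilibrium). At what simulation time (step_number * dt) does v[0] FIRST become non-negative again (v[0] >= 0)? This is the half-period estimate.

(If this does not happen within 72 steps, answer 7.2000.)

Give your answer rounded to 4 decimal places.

Answer: 1.7000

Derivation:
Step 0: x=[8.5000] v=[0.0000]
Step 1: x=[8.4340] v=[-0.6600]
Step 2: x=[8.3044] v=[-1.2958]
Step 3: x=[8.1160] v=[-1.8841]
Step 4: x=[7.8757] v=[-2.4033]
Step 5: x=[7.5923] v=[-2.8344]
Step 6: x=[7.2761] v=[-3.1616]
Step 7: x=[6.9388] v=[-3.3728]
Step 8: x=[6.5928] v=[-3.4604]
Step 9: x=[6.2507] v=[-3.4211]
Step 10: x=[5.9251] v=[-3.2564]
Step 11: x=[5.6279] v=[-2.9723]
Step 12: x=[5.3700] v=[-2.5792]
Step 13: x=[5.1609] v=[-2.0915]
Step 14: x=[5.0082] v=[-1.5272]
Step 15: x=[4.9175] v=[-0.9069]
Step 16: x=[4.8922] v=[-0.2533]
Step 17: x=[4.9332] v=[0.4096]
First v>=0 after going negative at step 17, time=1.7000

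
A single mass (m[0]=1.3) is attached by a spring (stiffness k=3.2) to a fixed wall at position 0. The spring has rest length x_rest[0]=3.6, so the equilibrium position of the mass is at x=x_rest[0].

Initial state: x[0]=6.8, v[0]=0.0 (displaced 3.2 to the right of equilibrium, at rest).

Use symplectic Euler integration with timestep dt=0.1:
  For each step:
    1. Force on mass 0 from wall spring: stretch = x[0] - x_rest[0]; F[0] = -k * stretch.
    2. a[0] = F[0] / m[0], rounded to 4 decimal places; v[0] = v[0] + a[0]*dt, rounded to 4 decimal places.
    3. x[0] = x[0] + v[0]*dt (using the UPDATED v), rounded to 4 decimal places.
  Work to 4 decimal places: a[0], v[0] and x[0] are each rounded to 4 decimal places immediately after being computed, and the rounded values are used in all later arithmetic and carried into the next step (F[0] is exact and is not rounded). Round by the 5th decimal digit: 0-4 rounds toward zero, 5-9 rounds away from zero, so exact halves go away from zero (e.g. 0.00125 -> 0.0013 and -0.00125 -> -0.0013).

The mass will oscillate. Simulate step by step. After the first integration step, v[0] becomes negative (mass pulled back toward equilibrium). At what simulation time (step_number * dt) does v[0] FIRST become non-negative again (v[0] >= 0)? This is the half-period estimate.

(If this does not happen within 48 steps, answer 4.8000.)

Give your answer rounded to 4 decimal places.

Answer: 2.1000

Derivation:
Step 0: x=[6.8000] v=[0.0000]
Step 1: x=[6.7212] v=[-0.7877]
Step 2: x=[6.5656] v=[-1.5560]
Step 3: x=[6.3370] v=[-2.2860]
Step 4: x=[6.0410] v=[-2.9597]
Step 5: x=[5.6849] v=[-3.5606]
Step 6: x=[5.2775] v=[-4.0738]
Step 7: x=[4.8288] v=[-4.4867]
Step 8: x=[4.3499] v=[-4.7892]
Step 9: x=[3.8525] v=[-4.9738]
Step 10: x=[3.3489] v=[-5.0360]
Step 11: x=[2.8515] v=[-4.9742]
Step 12: x=[2.3725] v=[-4.7900]
Step 13: x=[1.9237] v=[-4.4879]
Step 14: x=[1.5162] v=[-4.0753]
Step 15: x=[1.1600] v=[-3.5624]
Step 16: x=[0.8638] v=[-2.9618]
Step 17: x=[0.6350] v=[-2.2883]
Step 18: x=[0.4792] v=[-1.5585]
Step 19: x=[0.4002] v=[-0.7903]
Step 20: x=[0.3999] v=[-0.0027]
Step 21: x=[0.4784] v=[0.7850]
First v>=0 after going negative at step 21, time=2.1000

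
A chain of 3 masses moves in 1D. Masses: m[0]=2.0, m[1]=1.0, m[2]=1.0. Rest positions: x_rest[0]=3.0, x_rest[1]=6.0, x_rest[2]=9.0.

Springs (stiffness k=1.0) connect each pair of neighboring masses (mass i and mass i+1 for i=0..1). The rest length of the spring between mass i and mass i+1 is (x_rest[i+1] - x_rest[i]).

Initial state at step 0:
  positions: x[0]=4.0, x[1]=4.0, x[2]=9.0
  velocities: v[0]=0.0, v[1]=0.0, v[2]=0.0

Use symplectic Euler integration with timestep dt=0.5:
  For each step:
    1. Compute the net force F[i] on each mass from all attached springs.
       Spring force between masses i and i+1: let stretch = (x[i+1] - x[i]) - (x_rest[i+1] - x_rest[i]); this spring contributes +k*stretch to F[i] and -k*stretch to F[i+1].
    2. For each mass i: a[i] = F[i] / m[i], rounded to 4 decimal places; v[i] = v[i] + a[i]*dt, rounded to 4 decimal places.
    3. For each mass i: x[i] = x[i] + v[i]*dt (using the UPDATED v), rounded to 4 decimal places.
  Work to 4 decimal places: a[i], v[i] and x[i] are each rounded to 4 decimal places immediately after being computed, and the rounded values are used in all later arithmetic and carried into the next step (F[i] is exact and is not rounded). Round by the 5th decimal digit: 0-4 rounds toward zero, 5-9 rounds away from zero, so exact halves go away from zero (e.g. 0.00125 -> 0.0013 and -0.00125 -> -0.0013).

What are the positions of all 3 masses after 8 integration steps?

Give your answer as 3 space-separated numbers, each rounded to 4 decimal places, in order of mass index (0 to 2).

Step 0: x=[4.0000 4.0000 9.0000] v=[0.0000 0.0000 0.0000]
Step 1: x=[3.6250 5.2500 8.5000] v=[-0.7500 2.5000 -1.0000]
Step 2: x=[3.0781 6.9063 7.9375] v=[-1.0938 3.3125 -1.1250]
Step 3: x=[2.6347 7.8633 7.8672] v=[-0.8868 1.9140 -0.1406]
Step 4: x=[2.4699 7.5141 8.5460] v=[-0.3297 -0.6984 1.3575]
Step 5: x=[2.5606 6.1618 9.7168] v=[0.1814 -2.7046 2.3416]
Step 6: x=[2.7265 4.7980 10.7489] v=[0.3317 -2.7277 2.0641]
Step 7: x=[2.7763 4.4040 11.0433] v=[0.0996 -0.7880 0.5887]
Step 8: x=[2.6546 5.2629 10.4278] v=[-0.2435 1.7178 -1.2310]

Answer: 2.6546 5.2629 10.4278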